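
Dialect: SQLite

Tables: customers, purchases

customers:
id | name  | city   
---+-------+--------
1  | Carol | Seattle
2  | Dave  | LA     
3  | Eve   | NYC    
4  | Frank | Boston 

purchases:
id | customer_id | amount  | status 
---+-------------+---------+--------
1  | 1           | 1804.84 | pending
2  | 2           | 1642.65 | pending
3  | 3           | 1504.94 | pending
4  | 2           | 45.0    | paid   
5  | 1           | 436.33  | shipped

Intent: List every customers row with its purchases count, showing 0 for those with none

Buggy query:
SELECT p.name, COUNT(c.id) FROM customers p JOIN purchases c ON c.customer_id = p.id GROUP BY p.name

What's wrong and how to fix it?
Bug: INNER JOIN drops customers rows that have no matching purchases rows

Fix: Switch to LEFT JOIN to retain unmatched parent rows

Corrected query:
SELECT p.name, COUNT(c.id) FROM customers p LEFT JOIN purchases c ON c.customer_id = p.id GROUP BY p.name

Result:
name  | COUNT(c.id)
------+------------
Carol | 2          
Dave  | 2          
Eve   | 1          
Frank | 0          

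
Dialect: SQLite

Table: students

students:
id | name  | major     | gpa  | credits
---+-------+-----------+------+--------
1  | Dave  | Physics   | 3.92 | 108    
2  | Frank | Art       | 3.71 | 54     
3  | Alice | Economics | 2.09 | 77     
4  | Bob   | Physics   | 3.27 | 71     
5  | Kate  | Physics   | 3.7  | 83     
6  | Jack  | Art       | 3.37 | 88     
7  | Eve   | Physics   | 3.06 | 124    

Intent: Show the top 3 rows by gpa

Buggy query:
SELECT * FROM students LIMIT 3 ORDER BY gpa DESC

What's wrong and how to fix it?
Bug: ORDER BY cannot follow LIMIT; LIMIT is the final clause

Fix: Swap the clauses: ORDER BY first, then LIMIT

Corrected query:
SELECT * FROM students ORDER BY gpa DESC LIMIT 3

Result:
id | name  | major   | gpa  | credits
---+-------+---------+------+--------
1  | Dave  | Physics | 3.92 | 108    
2  | Frank | Art     | 3.71 | 54     
5  | Kate  | Physics | 3.7  | 83     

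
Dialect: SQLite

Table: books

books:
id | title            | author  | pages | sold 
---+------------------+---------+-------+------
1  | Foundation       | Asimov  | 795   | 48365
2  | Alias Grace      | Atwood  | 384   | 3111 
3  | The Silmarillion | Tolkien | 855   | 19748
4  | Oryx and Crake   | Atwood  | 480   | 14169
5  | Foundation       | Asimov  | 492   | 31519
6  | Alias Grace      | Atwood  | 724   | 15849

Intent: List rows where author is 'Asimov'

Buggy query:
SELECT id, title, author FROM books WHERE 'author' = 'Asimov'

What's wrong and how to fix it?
Bug: 'author' in single quotes is a string literal, not the column; the comparison is literal-vs-literal and never true

Fix: Remove the quotes around the column name (or use double quotes for an identifier)

Corrected query:
SELECT id, title, author FROM books WHERE author = 'Asimov'

Result:
id | title      | author
---+------------+-------
1  | Foundation | Asimov
5  | Foundation | Asimov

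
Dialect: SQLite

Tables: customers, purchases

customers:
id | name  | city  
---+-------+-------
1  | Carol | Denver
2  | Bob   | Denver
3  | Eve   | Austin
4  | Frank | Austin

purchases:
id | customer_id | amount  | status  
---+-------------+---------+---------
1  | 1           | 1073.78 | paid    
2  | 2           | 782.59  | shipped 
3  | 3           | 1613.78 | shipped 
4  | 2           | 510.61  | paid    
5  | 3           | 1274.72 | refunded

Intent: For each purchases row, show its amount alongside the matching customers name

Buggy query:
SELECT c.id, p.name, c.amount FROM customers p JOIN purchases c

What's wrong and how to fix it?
Bug: Missing join condition: each purchases row is matched to all customers rows instead of just its own

Fix: Add ON c.customer_id = p.id to the JOIN

Corrected query:
SELECT c.id, p.name, c.amount FROM customers p JOIN purchases c ON c.customer_id = p.id

Result:
id | name  | amount 
---+-------+--------
1  | Carol | 1073.78
2  | Bob   | 782.59 
3  | Eve   | 1613.78
4  | Bob   | 510.61 
5  | Eve   | 1274.72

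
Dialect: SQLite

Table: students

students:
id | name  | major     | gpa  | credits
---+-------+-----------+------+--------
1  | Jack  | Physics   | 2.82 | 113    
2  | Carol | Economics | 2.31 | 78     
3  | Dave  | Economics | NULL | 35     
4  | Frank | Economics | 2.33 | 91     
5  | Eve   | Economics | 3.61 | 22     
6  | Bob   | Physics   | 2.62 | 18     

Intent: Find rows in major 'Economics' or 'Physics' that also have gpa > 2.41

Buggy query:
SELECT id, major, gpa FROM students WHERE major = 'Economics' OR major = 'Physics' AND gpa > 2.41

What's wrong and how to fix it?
Bug: AND binds tighter than OR, so this parses as major = 'Economics' OR (major = 'Physics' AND gpa > 2.41)

Fix: Group the OR with parentheses (or use IN), then AND the threshold

Corrected query:
SELECT id, major, gpa FROM students WHERE (major = 'Economics' OR major = 'Physics') AND gpa > 2.41

Result:
id | major     | gpa 
---+-----------+-----
1  | Physics   | 2.82
5  | Economics | 3.61
6  | Physics   | 2.62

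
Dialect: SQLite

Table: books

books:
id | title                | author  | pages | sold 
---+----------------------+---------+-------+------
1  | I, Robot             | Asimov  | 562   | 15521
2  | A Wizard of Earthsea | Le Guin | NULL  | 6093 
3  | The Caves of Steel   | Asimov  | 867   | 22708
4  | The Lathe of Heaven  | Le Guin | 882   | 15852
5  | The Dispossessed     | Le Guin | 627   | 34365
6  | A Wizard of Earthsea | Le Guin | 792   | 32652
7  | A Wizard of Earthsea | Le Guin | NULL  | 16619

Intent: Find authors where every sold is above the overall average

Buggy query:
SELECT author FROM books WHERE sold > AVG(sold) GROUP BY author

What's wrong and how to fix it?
Bug: AVG() is an aggregate; it can't sit directly in WHERE

Fix: Use a subquery for AVG and a HAVING MIN(...) filter so the condition holds for every row in the group

Corrected query:
SELECT author FROM books GROUP BY author HAVING MIN(sold) > (SELECT AVG(sold) FROM books)

Result:
(no rows)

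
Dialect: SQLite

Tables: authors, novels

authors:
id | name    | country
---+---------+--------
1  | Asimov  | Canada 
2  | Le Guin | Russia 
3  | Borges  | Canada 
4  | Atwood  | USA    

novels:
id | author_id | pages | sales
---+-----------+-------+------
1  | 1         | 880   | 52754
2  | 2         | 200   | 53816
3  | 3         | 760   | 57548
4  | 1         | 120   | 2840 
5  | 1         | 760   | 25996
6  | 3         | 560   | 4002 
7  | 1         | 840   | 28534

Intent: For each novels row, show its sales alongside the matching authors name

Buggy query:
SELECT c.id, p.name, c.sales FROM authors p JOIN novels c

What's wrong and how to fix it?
Bug: JOIN with no ON clause produces a cartesian product; every novels row pairs with every authors row

Fix: Add ON c.author_id = p.id to the JOIN

Corrected query:
SELECT c.id, p.name, c.sales FROM authors p JOIN novels c ON c.author_id = p.id

Result:
id | name    | sales
---+---------+------
1  | Asimov  | 52754
2  | Le Guin | 53816
3  | Borges  | 57548
4  | Asimov  | 2840 
5  | Asimov  | 25996
6  | Borges  | 4002 
7  | Asimov  | 28534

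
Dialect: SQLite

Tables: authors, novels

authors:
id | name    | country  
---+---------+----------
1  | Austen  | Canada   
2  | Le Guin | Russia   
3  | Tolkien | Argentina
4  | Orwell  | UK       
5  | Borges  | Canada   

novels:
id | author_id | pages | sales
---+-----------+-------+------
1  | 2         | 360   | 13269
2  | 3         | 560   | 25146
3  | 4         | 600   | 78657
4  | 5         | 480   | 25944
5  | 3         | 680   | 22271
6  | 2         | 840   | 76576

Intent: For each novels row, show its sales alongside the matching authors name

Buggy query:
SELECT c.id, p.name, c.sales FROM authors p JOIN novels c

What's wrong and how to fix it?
Bug: Missing join condition: each novels row is matched to all authors rows instead of just its own

Fix: Add ON c.author_id = p.id to the JOIN

Corrected query:
SELECT c.id, p.name, c.sales FROM authors p JOIN novels c ON c.author_id = p.id

Result:
id | name    | sales
---+---------+------
1  | Le Guin | 13269
2  | Tolkien | 25146
3  | Orwell  | 78657
4  | Borges  | 25944
5  | Tolkien | 22271
6  | Le Guin | 76576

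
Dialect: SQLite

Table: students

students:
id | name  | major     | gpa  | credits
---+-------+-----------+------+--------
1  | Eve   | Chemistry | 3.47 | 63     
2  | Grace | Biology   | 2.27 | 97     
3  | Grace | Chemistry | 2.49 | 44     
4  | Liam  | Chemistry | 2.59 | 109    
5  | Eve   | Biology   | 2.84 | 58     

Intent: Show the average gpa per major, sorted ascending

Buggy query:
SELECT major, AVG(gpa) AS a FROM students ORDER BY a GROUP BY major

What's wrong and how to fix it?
Bug: ORDER BY appears before GROUP BY; SQL clause order requires GROUP BY first

Fix: Reorder: SELECT … FROM … GROUP BY … ORDER BY …

Corrected query:
SELECT major, AVG(gpa) AS a FROM students GROUP BY major ORDER BY a

Result:
major     | a    
----------+------
Biology   | 2.555
Chemistry | 2.85 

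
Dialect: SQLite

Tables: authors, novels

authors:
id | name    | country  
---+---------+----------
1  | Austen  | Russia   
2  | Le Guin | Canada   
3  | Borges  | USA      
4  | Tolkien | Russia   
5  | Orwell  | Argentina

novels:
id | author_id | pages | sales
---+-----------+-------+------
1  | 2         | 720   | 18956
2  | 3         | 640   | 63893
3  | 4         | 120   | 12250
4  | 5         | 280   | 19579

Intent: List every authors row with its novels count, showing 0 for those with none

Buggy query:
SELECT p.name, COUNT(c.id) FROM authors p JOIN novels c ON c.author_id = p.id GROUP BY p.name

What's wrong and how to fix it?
Bug: An inner join excludes parents with zero children

Fix: Use LEFT JOIN so parents without children still appear (COUNT(c.id) gives 0)

Corrected query:
SELECT p.name, COUNT(c.id) FROM authors p LEFT JOIN novels c ON c.author_id = p.id GROUP BY p.name

Result:
name    | COUNT(c.id)
--------+------------
Austen  | 0          
Borges  | 1          
Le Guin | 1          
Orwell  | 1          
Tolkien | 1          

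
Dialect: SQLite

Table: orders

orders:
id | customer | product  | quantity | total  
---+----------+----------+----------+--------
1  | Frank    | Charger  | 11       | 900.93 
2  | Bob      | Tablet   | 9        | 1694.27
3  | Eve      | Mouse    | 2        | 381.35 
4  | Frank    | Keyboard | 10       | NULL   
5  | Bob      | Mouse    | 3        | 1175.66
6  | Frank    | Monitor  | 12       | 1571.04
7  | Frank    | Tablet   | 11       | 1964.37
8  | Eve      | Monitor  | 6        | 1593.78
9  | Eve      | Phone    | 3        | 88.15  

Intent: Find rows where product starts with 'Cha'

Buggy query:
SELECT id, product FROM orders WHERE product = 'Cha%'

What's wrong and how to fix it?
Bug: Wildcards only work with LIKE; '=' treats '%' as a literal character

Fix: Use LIKE for wildcard pattern matching

Corrected query:
SELECT id, product FROM orders WHERE product LIKE 'Cha%'

Result:
id | product
---+--------
1  | Charger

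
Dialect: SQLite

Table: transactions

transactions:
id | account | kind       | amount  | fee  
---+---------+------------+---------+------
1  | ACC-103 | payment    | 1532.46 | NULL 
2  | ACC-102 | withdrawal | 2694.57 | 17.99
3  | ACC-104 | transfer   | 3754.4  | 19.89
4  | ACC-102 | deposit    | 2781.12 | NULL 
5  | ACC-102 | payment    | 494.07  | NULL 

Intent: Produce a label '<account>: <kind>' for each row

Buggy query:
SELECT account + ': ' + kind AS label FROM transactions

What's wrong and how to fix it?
Bug: '+' is numeric addition; on text columns SQLite converts them to 0 instead of concatenating

Fix: Use the || operator for string concatenation

Corrected query:
SELECT account || ': ' || kind AS label FROM transactions

Result:
label              
-------------------
ACC-103: payment   
ACC-102: withdrawal
ACC-104: transfer  
ACC-102: deposit   
ACC-102: payment   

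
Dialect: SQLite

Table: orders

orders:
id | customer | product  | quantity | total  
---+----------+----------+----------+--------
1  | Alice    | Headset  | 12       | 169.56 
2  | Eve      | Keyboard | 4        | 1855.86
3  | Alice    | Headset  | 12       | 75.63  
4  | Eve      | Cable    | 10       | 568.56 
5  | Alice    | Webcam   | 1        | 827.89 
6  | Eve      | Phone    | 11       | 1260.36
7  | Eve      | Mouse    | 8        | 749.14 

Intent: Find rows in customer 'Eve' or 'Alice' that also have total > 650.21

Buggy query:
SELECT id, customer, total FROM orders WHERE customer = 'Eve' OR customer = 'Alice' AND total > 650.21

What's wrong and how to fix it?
Bug: AND binds tighter than OR, so this parses as customer = 'Eve' OR (customer = 'Alice' AND total > 650.21)

Fix: Add parentheses around the OR so the AND applies to both alternatives

Corrected query:
SELECT id, customer, total FROM orders WHERE (customer = 'Eve' OR customer = 'Alice') AND total > 650.21

Result:
id | customer | total  
---+----------+--------
2  | Eve      | 1855.86
5  | Alice    | 827.89 
6  | Eve      | 1260.36
7  | Eve      | 749.14 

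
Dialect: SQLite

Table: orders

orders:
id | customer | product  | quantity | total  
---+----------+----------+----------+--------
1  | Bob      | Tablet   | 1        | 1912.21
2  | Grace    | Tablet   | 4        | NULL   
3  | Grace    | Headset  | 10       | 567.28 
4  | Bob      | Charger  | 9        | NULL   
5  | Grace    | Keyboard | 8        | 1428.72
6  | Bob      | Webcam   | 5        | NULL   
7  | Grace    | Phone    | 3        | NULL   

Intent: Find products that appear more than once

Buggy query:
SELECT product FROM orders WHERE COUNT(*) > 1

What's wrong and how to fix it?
Bug: WHERE can't reference COUNT(*); aggregates are computed after WHERE

Fix: GROUP BY product, then filter groups with HAVING COUNT(*) > 1

Corrected query:
SELECT product FROM orders GROUP BY product HAVING COUNT(*) > 1

Result:
product
-------
Tablet 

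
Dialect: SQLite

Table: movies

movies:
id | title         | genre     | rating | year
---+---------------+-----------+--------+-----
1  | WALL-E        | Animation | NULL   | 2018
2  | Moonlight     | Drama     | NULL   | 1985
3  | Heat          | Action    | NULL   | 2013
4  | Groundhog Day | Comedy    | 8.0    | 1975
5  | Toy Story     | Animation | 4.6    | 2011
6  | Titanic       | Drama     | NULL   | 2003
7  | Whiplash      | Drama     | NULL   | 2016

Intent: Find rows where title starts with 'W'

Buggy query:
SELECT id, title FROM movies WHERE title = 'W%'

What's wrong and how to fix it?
Bug: Wildcards only work with LIKE; '=' treats '%' as a literal character

Fix: Replace '=' with LIKE so 'W%' is treated as a pattern

Corrected query:
SELECT id, title FROM movies WHERE title LIKE 'W%'

Result:
id | title   
---+---------
1  | WALL-E  
7  | Whiplash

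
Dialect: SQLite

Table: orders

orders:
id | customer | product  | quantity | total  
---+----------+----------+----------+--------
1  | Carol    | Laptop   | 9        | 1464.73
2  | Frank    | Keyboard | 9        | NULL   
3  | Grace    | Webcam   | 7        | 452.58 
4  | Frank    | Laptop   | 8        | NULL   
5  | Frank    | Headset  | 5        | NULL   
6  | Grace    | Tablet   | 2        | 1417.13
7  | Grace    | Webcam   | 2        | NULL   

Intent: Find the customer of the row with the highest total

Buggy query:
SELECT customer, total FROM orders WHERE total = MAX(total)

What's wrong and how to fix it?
Bug: MAX(total) is an aggregate and cannot be used directly in WHERE

Fix: Use a subquery: WHERE total = (SELECT MAX(total) FROM orders)

Corrected query:
SELECT customer, total FROM orders WHERE total = (SELECT MAX(total) FROM orders)

Result:
customer | total  
---------+--------
Carol    | 1464.73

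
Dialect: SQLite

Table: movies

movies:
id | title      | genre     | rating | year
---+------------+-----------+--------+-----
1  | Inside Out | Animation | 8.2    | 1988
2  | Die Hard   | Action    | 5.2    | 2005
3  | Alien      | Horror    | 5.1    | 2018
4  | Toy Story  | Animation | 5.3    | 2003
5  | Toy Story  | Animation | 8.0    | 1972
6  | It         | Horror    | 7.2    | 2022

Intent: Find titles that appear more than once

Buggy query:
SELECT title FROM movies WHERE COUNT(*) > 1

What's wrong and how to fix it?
Bug: COUNT(*) is an aggregate and cannot be used in WHERE

Fix: GROUP BY title, then filter groups with HAVING COUNT(*) > 1

Corrected query:
SELECT title FROM movies GROUP BY title HAVING COUNT(*) > 1

Result:
title    
---------
Toy Story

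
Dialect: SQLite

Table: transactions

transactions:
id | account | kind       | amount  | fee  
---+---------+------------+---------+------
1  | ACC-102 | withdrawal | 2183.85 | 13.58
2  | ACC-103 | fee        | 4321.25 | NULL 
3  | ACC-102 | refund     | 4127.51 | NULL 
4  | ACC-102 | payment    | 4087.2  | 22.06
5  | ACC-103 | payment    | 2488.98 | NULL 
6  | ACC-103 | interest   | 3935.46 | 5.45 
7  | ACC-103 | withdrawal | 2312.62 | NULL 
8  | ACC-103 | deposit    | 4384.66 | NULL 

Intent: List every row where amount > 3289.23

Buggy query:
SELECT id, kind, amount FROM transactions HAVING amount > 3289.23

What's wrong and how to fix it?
Bug: This is a non-aggregate query (no GROUP BY, no aggregates), so in SQLite the HAVING clause is invalid here; a row-level condition belongs in WHERE

Fix: Replace HAVING with WHERE since the condition applies to individual rows

Corrected query:
SELECT id, kind, amount FROM transactions WHERE amount > 3289.23

Result:
id | kind     | amount 
---+----------+--------
2  | fee      | 4321.25
3  | refund   | 4127.51
4  | payment  | 4087.2 
6  | interest | 3935.46
8  | deposit  | 4384.66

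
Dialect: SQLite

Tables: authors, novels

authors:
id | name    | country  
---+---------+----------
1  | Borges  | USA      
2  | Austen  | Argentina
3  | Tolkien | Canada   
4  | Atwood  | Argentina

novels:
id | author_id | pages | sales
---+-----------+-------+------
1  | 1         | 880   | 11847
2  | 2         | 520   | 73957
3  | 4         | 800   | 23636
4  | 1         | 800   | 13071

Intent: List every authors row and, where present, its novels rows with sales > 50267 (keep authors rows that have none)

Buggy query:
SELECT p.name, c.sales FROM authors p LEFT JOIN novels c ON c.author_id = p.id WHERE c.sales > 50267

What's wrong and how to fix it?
Bug: A WHERE condition on the right-hand table after LEFT JOIN drops unmatched parents

Fix: Put 'c.sales > 50267' in the JOIN's ON clause instead of WHERE

Corrected query:
SELECT p.name, c.sales FROM authors p LEFT JOIN novels c ON c.author_id = p.id AND c.sales > 50267

Result:
name    | sales
--------+------
Borges  | NULL 
Austen  | 73957
Tolkien | NULL 
Atwood  | NULL 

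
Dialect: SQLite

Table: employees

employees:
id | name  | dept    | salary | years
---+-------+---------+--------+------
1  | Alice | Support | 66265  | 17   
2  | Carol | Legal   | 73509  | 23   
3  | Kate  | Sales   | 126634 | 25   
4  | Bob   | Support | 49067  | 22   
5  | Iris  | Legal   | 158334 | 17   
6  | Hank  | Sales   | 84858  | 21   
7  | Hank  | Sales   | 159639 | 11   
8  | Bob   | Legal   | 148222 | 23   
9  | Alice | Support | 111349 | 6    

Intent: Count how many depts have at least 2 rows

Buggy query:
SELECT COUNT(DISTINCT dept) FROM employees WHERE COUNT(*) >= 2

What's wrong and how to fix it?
Bug: WHERE filters individual rows, not groups, so a group-level COUNT is invalid there

Fix: Use a subquery that GROUPs and filters with HAVING, then count its rows

Corrected query:
SELECT COUNT(*) FROM (SELECT dept FROM employees GROUP BY dept HAVING COUNT(*) >= 2)

Result:
COUNT(*)
--------
3       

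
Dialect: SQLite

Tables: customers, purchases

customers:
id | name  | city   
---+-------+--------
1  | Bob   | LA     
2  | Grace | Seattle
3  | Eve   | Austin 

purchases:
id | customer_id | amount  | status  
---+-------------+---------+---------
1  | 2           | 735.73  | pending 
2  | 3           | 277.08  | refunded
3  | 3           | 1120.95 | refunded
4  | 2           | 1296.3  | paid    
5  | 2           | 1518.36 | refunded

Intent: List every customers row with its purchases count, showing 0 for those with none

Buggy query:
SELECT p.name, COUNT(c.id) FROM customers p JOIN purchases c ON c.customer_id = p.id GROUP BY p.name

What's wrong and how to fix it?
Bug: An inner join excludes parents with zero children

Fix: Use LEFT JOIN so parents without children still appear (COUNT(c.id) gives 0)

Corrected query:
SELECT p.name, COUNT(c.id) FROM customers p LEFT JOIN purchases c ON c.customer_id = p.id GROUP BY p.name

Result:
name  | COUNT(c.id)
------+------------
Bob   | 0          
Eve   | 2          
Grace | 3          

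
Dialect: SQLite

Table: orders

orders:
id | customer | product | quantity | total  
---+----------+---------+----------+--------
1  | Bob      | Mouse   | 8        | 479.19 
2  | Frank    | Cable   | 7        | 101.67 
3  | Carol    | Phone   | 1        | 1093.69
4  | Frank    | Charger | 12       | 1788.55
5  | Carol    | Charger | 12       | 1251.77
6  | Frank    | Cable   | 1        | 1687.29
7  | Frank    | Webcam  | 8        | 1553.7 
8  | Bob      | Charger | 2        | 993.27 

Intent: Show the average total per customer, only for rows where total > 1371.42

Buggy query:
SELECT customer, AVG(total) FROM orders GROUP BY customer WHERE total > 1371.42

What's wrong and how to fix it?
Bug: WHERE cannot follow GROUP BY

Fix: Move the WHERE clause before GROUP BY

Corrected query:
SELECT customer, AVG(total) FROM orders WHERE total > 1371.42 GROUP BY customer

Result:
customer | AVG(total) 
---------+------------
Frank    | 1676.513333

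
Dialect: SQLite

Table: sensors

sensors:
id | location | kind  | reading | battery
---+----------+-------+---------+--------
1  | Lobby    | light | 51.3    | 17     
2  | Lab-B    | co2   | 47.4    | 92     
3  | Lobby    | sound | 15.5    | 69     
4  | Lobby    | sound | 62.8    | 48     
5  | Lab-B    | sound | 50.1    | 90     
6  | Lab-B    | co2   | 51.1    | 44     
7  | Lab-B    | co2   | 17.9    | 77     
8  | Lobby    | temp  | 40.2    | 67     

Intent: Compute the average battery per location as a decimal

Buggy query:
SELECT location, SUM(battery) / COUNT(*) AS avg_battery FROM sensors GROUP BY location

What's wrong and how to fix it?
Bug: Both operands are integers, so '/' performs integer division and truncates

Fix: Multiply by 1.0 (or CAST to REAL) to force floating-point division

Corrected query:
SELECT location, SUM(battery) * 1.0 / COUNT(*) AS avg_battery FROM sensors GROUP BY location

Result:
location | avg_battery
---------+------------
Lab-B    | 75.75      
Lobby    | 50.25      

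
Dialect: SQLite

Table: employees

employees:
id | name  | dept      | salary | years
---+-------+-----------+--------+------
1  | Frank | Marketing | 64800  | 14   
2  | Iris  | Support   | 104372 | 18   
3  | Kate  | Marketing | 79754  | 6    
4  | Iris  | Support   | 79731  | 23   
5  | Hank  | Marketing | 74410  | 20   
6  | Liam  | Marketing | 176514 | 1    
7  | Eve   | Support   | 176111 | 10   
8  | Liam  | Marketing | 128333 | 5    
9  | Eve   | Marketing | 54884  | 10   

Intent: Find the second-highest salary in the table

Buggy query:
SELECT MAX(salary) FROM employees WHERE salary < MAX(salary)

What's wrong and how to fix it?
Bug: MAX(salary) on the right of the comparison is an aggregate-in-WHERE error

Fix: Put the inner MAX in a scalar subquery

Corrected query:
SELECT MAX(salary) FROM employees WHERE salary < (SELECT MAX(salary) FROM employees)

Result:
MAX(salary)
-----------
176111     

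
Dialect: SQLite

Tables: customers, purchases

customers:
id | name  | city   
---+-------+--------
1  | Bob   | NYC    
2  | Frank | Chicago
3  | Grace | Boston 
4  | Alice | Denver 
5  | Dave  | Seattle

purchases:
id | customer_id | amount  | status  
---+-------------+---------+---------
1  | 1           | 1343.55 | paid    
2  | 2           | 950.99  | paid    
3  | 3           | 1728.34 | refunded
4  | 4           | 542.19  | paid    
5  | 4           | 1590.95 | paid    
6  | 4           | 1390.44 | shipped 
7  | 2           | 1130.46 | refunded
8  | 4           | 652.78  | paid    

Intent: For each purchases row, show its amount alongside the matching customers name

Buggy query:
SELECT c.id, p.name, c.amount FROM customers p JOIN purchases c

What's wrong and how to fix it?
Bug: JOIN with no ON clause produces a cartesian product; every purchases row pairs with every customers row

Fix: Add ON c.customer_id = p.id to the JOIN

Corrected query:
SELECT c.id, p.name, c.amount FROM customers p JOIN purchases c ON c.customer_id = p.id

Result:
id | name  | amount 
---+-------+--------
1  | Bob   | 1343.55
2  | Frank | 950.99 
3  | Grace | 1728.34
4  | Alice | 542.19 
5  | Alice | 1590.95
6  | Alice | 1390.44
7  | Frank | 1130.46
8  | Alice | 652.78 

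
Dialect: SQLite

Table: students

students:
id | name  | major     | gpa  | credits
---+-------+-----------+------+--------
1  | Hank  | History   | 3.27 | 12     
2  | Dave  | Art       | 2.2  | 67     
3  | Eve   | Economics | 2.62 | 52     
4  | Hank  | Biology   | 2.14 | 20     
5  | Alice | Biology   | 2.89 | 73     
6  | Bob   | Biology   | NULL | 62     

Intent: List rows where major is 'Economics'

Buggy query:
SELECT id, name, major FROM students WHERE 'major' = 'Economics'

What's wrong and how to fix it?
Bug: 'major' in single quotes is a string literal, not the column; the comparison is literal-vs-literal and never true

Fix: Remove the quotes around the column name (or use double quotes for an identifier)

Corrected query:
SELECT id, name, major FROM students WHERE major = 'Economics'

Result:
id | name | major    
---+------+----------
3  | Eve  | Economics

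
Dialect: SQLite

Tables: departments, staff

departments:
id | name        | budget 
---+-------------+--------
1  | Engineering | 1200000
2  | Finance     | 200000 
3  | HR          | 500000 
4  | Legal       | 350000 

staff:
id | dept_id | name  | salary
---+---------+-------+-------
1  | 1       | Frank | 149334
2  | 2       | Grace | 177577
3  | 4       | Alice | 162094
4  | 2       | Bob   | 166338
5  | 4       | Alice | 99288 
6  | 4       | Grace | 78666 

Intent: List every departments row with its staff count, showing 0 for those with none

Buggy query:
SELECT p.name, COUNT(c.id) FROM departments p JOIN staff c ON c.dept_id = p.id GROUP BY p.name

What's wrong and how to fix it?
Bug: INNER JOIN drops departments rows that have no matching staff rows

Fix: Switch to LEFT JOIN to retain unmatched parent rows

Corrected query:
SELECT p.name, COUNT(c.id) FROM departments p LEFT JOIN staff c ON c.dept_id = p.id GROUP BY p.name

Result:
name        | COUNT(c.id)
------------+------------
Engineering | 1          
Finance     | 2          
HR          | 0          
Legal       | 3          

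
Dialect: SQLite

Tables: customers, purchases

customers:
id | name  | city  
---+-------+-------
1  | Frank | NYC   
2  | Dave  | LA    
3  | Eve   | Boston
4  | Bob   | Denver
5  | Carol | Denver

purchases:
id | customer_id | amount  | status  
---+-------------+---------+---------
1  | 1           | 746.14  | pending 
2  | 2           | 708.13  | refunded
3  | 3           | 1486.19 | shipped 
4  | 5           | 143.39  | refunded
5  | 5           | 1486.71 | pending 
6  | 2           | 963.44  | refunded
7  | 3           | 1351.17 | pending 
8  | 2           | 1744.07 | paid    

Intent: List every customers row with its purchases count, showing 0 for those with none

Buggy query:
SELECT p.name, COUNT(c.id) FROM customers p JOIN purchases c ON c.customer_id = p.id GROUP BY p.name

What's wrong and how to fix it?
Bug: INNER JOIN drops customers rows that have no matching purchases rows

Fix: Switch to LEFT JOIN to retain unmatched parent rows

Corrected query:
SELECT p.name, COUNT(c.id) FROM customers p LEFT JOIN purchases c ON c.customer_id = p.id GROUP BY p.name

Result:
name  | COUNT(c.id)
------+------------
Bob   | 0          
Carol | 2          
Dave  | 3          
Eve   | 2          
Frank | 1          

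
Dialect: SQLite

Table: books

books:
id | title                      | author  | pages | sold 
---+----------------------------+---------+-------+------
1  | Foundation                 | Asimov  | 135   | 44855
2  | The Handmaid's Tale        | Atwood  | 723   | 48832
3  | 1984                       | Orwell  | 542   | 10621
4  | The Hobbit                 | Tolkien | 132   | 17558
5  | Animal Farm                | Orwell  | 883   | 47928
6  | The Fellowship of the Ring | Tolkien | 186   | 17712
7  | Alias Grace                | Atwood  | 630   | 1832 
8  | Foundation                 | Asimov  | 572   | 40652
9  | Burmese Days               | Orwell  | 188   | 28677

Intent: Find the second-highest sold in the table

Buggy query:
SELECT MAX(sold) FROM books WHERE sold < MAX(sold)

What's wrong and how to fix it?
Bug: MAX(sold) on the right of the comparison is an aggregate-in-WHERE error

Fix: Put the inner MAX in a scalar subquery

Corrected query:
SELECT MAX(sold) FROM books WHERE sold < (SELECT MAX(sold) FROM books)

Result:
MAX(sold)
---------
47928    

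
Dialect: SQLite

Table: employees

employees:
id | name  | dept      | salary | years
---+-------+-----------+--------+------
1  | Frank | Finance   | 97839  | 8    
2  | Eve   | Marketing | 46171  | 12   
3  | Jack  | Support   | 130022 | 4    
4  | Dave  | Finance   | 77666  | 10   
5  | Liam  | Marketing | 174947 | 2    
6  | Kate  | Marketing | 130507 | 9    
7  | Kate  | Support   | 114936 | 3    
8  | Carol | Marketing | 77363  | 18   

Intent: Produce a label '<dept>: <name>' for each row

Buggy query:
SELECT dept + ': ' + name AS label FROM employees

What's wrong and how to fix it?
Bug: '+' is numeric addition; on text columns SQLite converts them to 0 instead of concatenating

Fix: Replace + with || to concatenate text

Corrected query:
SELECT dept || ': ' || name AS label FROM employees

Result:
label           
----------------
Finance: Frank  
Marketing: Eve  
Support: Jack   
Finance: Dave   
Marketing: Liam 
Marketing: Kate 
Support: Kate   
Marketing: Carol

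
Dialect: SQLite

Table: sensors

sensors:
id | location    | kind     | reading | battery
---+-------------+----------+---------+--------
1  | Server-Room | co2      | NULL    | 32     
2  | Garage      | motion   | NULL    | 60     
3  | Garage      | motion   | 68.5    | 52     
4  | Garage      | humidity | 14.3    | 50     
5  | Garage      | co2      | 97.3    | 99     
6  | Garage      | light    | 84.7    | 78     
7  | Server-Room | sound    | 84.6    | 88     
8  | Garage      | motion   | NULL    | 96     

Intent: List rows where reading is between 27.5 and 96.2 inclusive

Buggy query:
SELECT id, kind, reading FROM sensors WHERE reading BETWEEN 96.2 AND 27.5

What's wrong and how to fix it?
Bug: The bounds are reversed; BETWEEN a AND b requires a <= b to match anything

Fix: Swap the bounds so the smaller value comes first

Corrected query:
SELECT id, kind, reading FROM sensors WHERE reading BETWEEN 27.5 AND 96.2

Result:
id | kind   | reading
---+--------+--------
3  | motion | 68.5   
6  | light  | 84.7   
7  | sound  | 84.6   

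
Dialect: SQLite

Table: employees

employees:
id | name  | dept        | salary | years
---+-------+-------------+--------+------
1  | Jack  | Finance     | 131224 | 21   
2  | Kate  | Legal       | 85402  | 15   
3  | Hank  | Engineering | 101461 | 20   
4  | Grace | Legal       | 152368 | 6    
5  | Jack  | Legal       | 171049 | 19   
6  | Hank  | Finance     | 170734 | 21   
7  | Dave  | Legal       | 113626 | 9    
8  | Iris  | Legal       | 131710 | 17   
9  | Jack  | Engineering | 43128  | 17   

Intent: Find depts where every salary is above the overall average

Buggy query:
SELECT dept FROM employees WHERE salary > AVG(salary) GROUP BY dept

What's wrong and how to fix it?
Bug: WHERE evaluates per row before aggregation, so AVG() is unavailable

Fix: Use a subquery for AVG and a HAVING MIN(...) filter so the condition holds for every row in the group

Corrected query:
SELECT dept FROM employees GROUP BY dept HAVING MIN(salary) > (SELECT AVG(salary) FROM employees)

Result:
dept   
-------
Finance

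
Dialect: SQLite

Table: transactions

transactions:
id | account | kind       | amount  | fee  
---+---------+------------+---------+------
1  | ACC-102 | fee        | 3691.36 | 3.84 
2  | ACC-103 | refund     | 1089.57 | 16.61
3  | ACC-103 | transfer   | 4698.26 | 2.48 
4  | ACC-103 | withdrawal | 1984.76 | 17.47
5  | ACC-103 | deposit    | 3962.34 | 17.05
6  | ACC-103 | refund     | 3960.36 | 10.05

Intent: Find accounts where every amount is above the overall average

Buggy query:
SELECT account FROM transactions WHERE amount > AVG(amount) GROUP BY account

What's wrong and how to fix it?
Bug: AVG() is an aggregate; it can't sit directly in WHERE

Fix: Use a subquery for AVG and a HAVING MIN(...) filter so the condition holds for every row in the group

Corrected query:
SELECT account FROM transactions GROUP BY account HAVING MIN(amount) > (SELECT AVG(amount) FROM transactions)

Result:
account
-------
ACC-102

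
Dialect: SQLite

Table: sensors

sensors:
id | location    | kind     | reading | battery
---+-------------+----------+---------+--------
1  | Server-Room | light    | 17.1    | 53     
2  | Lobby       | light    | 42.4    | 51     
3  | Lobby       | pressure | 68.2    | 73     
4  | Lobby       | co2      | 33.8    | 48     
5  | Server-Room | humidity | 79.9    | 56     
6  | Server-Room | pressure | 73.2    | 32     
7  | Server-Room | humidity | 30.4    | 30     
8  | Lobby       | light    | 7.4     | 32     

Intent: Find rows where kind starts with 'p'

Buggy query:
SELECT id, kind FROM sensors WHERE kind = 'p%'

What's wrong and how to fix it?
Bug: '=' compares the literal string including the % character; pattern matching needs LIKE

Fix: Use LIKE for wildcard pattern matching

Corrected query:
SELECT id, kind FROM sensors WHERE kind LIKE 'p%'

Result:
id | kind    
---+---------
3  | pressure
6  | pressure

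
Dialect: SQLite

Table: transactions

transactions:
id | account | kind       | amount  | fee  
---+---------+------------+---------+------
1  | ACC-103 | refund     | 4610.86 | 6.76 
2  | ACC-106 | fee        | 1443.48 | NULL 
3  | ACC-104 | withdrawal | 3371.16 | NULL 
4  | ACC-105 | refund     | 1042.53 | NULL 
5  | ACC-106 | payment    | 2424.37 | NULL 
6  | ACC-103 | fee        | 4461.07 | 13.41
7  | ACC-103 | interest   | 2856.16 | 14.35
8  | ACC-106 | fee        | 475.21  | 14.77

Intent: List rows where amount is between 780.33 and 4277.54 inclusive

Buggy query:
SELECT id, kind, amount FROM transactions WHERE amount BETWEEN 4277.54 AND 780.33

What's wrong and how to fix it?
Bug: BETWEEN expects the lower bound first; with 4277.54 AND 780.33 the range is empty

Fix: Write BETWEEN 780.33 AND 4277.54

Corrected query:
SELECT id, kind, amount FROM transactions WHERE amount BETWEEN 780.33 AND 4277.54

Result:
id | kind       | amount 
---+------------+--------
2  | fee        | 1443.48
3  | withdrawal | 3371.16
4  | refund     | 1042.53
5  | payment    | 2424.37
7  | interest   | 2856.16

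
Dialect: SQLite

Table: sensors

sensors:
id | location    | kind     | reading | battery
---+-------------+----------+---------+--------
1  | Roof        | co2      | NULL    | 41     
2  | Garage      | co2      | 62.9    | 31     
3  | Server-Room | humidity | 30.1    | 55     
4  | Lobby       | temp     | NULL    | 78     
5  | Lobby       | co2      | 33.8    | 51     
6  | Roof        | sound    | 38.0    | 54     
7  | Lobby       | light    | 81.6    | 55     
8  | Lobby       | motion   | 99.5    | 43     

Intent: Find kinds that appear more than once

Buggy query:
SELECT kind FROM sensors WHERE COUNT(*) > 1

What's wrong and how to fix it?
Bug: WHERE can't reference COUNT(*); aggregates are computed after WHERE

Fix: GROUP BY kind, then filter groups with HAVING COUNT(*) > 1

Corrected query:
SELECT kind FROM sensors GROUP BY kind HAVING COUNT(*) > 1

Result:
kind
----
co2 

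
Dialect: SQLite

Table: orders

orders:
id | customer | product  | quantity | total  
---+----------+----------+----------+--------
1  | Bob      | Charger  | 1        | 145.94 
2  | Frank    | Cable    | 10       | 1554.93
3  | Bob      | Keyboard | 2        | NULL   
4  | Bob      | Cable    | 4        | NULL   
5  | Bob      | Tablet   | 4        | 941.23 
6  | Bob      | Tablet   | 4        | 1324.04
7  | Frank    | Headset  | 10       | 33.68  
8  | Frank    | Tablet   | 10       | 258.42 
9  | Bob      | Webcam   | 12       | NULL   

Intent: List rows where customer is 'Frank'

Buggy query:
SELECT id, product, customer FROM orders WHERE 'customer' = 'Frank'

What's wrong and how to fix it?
Bug: Single quotes denote string literals in SQL; the column name is being compared as a constant string

Fix: Reference the column as customer without single quotes

Corrected query:
SELECT id, product, customer FROM orders WHERE customer = 'Frank'

Result:
id | product | customer
---+---------+---------
2  | Cable   | Frank   
7  | Headset | Frank   
8  | Tablet  | Frank   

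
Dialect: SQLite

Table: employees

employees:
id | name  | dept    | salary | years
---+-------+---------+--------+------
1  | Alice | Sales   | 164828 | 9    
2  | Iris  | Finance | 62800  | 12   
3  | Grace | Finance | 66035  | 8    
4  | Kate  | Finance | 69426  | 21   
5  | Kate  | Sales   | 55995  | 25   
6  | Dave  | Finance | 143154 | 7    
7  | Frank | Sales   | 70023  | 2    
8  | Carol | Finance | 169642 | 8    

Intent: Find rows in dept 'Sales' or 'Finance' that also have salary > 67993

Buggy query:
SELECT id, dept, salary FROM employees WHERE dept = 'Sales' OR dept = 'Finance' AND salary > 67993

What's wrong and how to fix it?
Bug: Without parentheses, AND is evaluated before OR, so the salary filter only applies to the 'Finance' branch

Fix: Add parentheses around the OR so the AND applies to both alternatives

Corrected query:
SELECT id, dept, salary FROM employees WHERE (dept = 'Sales' OR dept = 'Finance') AND salary > 67993

Result:
id | dept    | salary
---+---------+-------
1  | Sales   | 164828
4  | Finance | 69426 
6  | Finance | 143154
7  | Sales   | 70023 
8  | Finance | 169642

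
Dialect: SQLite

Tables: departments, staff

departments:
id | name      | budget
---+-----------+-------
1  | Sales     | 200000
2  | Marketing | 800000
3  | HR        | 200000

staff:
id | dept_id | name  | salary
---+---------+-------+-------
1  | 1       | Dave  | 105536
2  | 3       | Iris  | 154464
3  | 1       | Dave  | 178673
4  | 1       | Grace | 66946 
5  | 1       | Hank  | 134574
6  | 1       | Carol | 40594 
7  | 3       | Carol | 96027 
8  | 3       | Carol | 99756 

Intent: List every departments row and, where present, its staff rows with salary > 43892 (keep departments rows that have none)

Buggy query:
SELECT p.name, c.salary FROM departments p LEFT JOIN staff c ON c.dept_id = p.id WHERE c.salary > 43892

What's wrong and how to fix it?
Bug: Filtering c.salary in WHERE discards the NULL rows produced by LEFT JOIN, turning it into an inner join

Fix: Put 'c.salary > 43892' in the JOIN's ON clause instead of WHERE

Corrected query:
SELECT p.name, c.salary FROM departments p LEFT JOIN staff c ON c.dept_id = p.id AND c.salary > 43892

Result:
name      | salary
----------+-------
Sales     | 66946 
Sales     | 105536
Sales     | 134574
Sales     | 178673
Marketing | NULL  
HR        | 96027 
HR        | 99756 
HR        | 154464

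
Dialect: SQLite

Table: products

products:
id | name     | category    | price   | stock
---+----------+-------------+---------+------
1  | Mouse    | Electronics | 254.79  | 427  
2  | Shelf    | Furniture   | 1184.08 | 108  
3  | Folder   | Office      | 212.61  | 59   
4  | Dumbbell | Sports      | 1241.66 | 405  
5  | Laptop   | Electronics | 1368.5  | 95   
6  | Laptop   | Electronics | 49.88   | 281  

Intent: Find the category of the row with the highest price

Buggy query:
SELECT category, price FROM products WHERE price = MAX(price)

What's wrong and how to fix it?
Bug: MAX(price) is an aggregate and cannot be used directly in WHERE

Fix: Wrap MAX in a scalar subquery so WHERE compares against a single value

Corrected query:
SELECT category, price FROM products WHERE price = (SELECT MAX(price) FROM products)

Result:
category    | price 
------------+-------
Electronics | 1368.5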